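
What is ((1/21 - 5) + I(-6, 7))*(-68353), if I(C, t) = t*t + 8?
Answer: -74709829/21 ≈ -3.5576e+6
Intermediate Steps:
I(C, t) = 8 + t² (I(C, t) = t² + 8 = 8 + t²)
((1/21 - 5) + I(-6, 7))*(-68353) = ((1/21 - 5) + (8 + 7²))*(-68353) = ((1/21 - 5) + (8 + 49))*(-68353) = (-104/21 + 57)*(-68353) = (1093/21)*(-68353) = -74709829/21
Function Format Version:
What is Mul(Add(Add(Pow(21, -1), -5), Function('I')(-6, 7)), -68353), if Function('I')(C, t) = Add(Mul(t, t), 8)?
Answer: Rational(-74709829, 21) ≈ -3.5576e+6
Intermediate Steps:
Function('I')(C, t) = Add(8, Pow(t, 2)) (Function('I')(C, t) = Add(Pow(t, 2), 8) = Add(8, Pow(t, 2)))
Mul(Add(Add(Pow(21, -1), -5), Function('I')(-6, 7)), -68353) = Mul(Add(Add(Pow(21, -1), -5), Add(8, Pow(7, 2))), -68353) = Mul(Add(Add(Rational(1, 21), -5), Add(8, 49)), -68353) = Mul(Add(Rational(-104, 21), 57), -68353) = Mul(Rational(1093, 21), -68353) = Rational(-74709829, 21)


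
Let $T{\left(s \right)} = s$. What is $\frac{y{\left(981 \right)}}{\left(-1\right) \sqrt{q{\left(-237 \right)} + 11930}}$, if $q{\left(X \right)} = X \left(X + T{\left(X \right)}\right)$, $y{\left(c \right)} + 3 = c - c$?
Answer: $\frac{3 \sqrt{31067}}{62134} \approx 0.0085102$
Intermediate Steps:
$y{\left(c \right)} = -3$ ($y{\left(c \right)} = -3 + \left(c - c\right) = -3 + 0 = -3$)
$q{\left(X \right)} = 2 X^{2}$ ($q{\left(X \right)} = X \left(X + X\right) = X 2 X = 2 X^{2}$)
$\frac{y{\left(981 \right)}}{\left(-1\right) \sqrt{q{\left(-237 \right)} + 11930}} = - \frac{3}{\left(-1\right) \sqrt{2 \left(-237\right)^{2} + 11930}} = - \frac{3}{\left(-1\right) \sqrt{2 \cdot 56169 + 11930}} = - \frac{3}{\left(-1\right) \sqrt{112338 + 11930}} = - \frac{3}{\left(-1\right) \sqrt{124268}} = - \frac{3}{\left(-1\right) 2 \sqrt{31067}} = - \frac{3}{\left(-2\right) \sqrt{31067}} = - 3 \left(- \frac{\sqrt{31067}}{62134}\right) = \frac{3 \sqrt{31067}}{62134}$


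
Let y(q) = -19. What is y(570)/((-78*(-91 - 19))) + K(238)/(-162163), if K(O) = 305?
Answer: -5697997/1391358540 ≈ -0.0040953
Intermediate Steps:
y(570)/((-78*(-91 - 19))) + K(238)/(-162163) = -19*(-1/(78*(-91 - 19))) + 305/(-162163) = -19/((-78*(-110))) + 305*(-1/162163) = -19/8580 - 305/162163 = -5697997/1391358540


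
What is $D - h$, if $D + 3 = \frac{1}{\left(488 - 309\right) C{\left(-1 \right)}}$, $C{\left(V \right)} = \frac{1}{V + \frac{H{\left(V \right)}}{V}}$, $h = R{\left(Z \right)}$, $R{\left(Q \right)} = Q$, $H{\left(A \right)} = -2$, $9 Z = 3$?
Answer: $- \frac{1787}{537} \approx -3.3277$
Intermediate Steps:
$Z = \frac{1}{3}$ ($Z = \frac{1}{9} \cdot 3 = \frac{1}{3} \approx 0.33333$)
$h = \frac{1}{3} \approx 0.33333$
$C{\left(V \right)} = \frac{1}{V - \frac{2}{V}}$
$D = - \frac{536}{179}$ ($D = -3 + \frac{1}{\left(488 - 309\right) \left(- \frac{1}{-2 + \left(-1\right)^{2}}\right)} = -3 + \frac{1}{179 \left(- \frac{1}{-2 + 1}\right)} = -3 + \frac{1}{179 \left(- \frac{1}{-1}\right)} = -3 + \frac{1}{179 \left(\left(-1\right) \left(-1\right)\right)} = -3 + \frac{1}{179 \cdot 1} = -3 + \frac{1}{179} \cdot 1 = -3 + \frac{1}{179} = - \frac{536}{179} \approx -2.9944$)
$D - h = - \frac{536}{179} - \frac{1}{3} = - \frac{1787}{537}$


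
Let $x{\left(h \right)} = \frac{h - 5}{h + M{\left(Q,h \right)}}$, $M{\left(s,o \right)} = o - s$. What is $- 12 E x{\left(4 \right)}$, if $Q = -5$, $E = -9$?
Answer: $- \frac{108}{13} \approx -8.3077$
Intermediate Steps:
$x{\left(h \right)} = \frac{-5 + h}{5 + 2 h}$ ($x{\left(h \right)} = \frac{h - 5}{h + \left(h - -5\right)} = \frac{-5 + h}{h + \left(h + 5\right)} = \frac{-5 + h}{h + \left(5 + h\right)} = \frac{-5 + h}{5 + 2 h}$)
$- 12 E x{\left(4 \right)} = \left(-12\right) \left(-9\right) \frac{-5 + 4}{5 + 2 \cdot 4} = 108 \frac{1}{5 + 8} \left(-1\right) = 108 \cdot \frac{1}{13} \left(-1\right) = 108 \left(- \frac{1}{13}\right) = - \frac{108}{13}$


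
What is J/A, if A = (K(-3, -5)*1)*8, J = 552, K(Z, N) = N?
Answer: -69/5 ≈ -13.800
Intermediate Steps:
A = -40 (A = -5*1*8 = -5*8 = -40)
J/A = 552/(-40) = 552*(-1/40) = -69/5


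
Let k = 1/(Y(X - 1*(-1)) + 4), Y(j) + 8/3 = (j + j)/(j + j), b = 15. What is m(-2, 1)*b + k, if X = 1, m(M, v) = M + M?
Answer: -417/7 ≈ -59.571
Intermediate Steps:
m(M, v) = 2*M
Y(j) = -5/3 (Y(j) = -8/3 + (j + j)/(j + j) = -8/3 + (2*j)/((2*j)) = -8/3 + (2*j)*(1/(2*j)) = -8/3 + 1 = -5/3)
k = 3/7 (k = 1/(-5/3 + 4) = 1/(7/3) = 3/7 ≈ 0.42857)
m(-2, 1)*b + k = (2*(-2))*15 + 3/7 = -4*15 + 3/7 = -60 + 3/7 = -417/7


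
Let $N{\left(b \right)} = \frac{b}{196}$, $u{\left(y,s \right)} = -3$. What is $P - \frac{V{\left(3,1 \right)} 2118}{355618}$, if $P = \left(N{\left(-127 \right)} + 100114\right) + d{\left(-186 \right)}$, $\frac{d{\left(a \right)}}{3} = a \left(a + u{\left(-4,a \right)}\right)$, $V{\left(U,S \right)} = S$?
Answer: $\frac{7164416755557}{34850564} \approx 2.0558 \cdot 10^{5}$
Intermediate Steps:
$N{\left(b \right)} = \frac{b}{196}$ ($N{\left(b \right)} = b \frac{1}{196} = \frac{b}{196}$)
$d{\left(a \right)} = 3 a \left(-3 + a\right)$ ($d{\left(a \right)} = 3 a \left(a - 3\right) = 3 a \left(-3 + a\right)$)
$P = \frac{40292769}{196}$ ($P = \left(\frac{1}{196} \left(-127\right) + 100114\right) + 3 \left(-186\right) \left(-3 - 186\right) = \left(- \frac{127}{196} + 100114\right) + 3 \left(-186\right) \left(-189\right) = \frac{19622217}{196} + 105462 = \frac{40292769}{196} \approx 2.0558 \cdot 10^{5}$)
$P - \frac{V{\left(3,1 \right)} 2118}{355618} = \frac{40292769}{196} - \frac{1 \cdot 2118}{355618} = \frac{40292769}{196} - 2118 \cdot \frac{1}{355618} = \frac{40292769}{196} - \frac{1059}{177809} = \frac{7164416755557}{34850564}$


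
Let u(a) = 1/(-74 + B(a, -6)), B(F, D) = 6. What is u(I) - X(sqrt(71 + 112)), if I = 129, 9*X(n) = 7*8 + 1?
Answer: -1295/204 ≈ -6.3480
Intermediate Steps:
X(n) = 19/3 (X(n) = (7*8 + 1)/9 = (56 + 1)/9 = (1/9)*57 = 19/3)
u(a) = -1/68 (u(a) = 1/(-74 + 6) = 1/(-68) = -1/68)
u(I) - X(sqrt(71 + 112)) = -1/68 - 1*19/3 = -1/68 - 19/3 = -1295/204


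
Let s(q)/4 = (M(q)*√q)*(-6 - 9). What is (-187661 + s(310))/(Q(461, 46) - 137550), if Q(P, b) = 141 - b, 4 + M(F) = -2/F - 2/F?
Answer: 187661/137455 - 7464*√310/4261105 ≈ 1.3344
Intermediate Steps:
M(F) = -4 - 4/F (M(F) = -4 + (-2/F - 2/F) = -4 - 4/F)
s(q) = -60*√q*(-4 - 4/q) (s(q) = 4*(((-4 - 4/q)*√q)*(-6 - 9)) = 4*((√q*(-4 - 4/q))*(-15)) = 4*(-15*√q*(-4 - 4/q)) = -60*√q*(-4 - 4/q))
(-187661 + s(310))/(Q(461, 46) - 137550) = (-187661 + 240*(1 + 310)/√310)/((141 - 1*46) - 137550) = (-187661 + 240*(√310/310)*311)/((141 - 46) - 137550) = (-187661 + 7464*√310/31)/(95 - 137550) = (-187661 + 7464*√310/31)/(-137455) = (-187661 + 7464*√310/31)*(-1/137455) = 187661/137455 - 7464*√310/4261105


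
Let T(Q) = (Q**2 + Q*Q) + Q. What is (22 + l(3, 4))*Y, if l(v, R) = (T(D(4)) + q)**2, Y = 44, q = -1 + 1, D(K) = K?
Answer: 57992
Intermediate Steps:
q = 0
T(Q) = Q + 2*Q**2 (T(Q) = (Q**2 + Q**2) + Q = 2*Q**2 + Q = Q + 2*Q**2)
l(v, R) = 1296 (l(v, R) = (4*(1 + 2*4) + 0)**2 = (4*(1 + 8) + 0)**2 = (4*9 + 0)**2 = (36 + 0)**2 = 36**2 = 1296)
(22 + l(3, 4))*Y = (22 + 1296)*44 = 1318*44 = 57992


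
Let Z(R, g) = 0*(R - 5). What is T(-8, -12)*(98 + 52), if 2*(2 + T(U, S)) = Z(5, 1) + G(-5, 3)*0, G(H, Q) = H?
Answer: -300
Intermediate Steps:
Z(R, g) = 0 (Z(R, g) = 0*(-5 + R) = 0)
T(U, S) = -2 (T(U, S) = -2 + (0 - 5*0)/2 = -2 + (0 + 0)/2 = -2 + (1/2)*0 = -2 + 0 = -2)
T(-8, -12)*(98 + 52) = -2*(98 + 52) = -2*150 = -300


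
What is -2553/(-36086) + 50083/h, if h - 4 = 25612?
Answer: 936346393/462189488 ≈ 2.0259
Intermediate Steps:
h = 25616 (h = 4 + 25612 = 25616)
-2553/(-36086) + 50083/h = -2553/(-36086) + 50083/25616 = -2553*(-1/36086) + 50083*(1/25616) = 2553/36086 + 50083/25616 = 936346393/462189488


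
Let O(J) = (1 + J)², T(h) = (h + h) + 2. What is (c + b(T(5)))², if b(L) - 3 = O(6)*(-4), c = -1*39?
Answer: 53824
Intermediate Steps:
T(h) = 2 + 2*h (T(h) = 2*h + 2 = 2 + 2*h)
c = -39
b(L) = -193 (b(L) = 3 + (1 + 6)²*(-4) = 3 + 7²*(-4) = 3 + 49*(-4) = 3 - 196 = -193)
(c + b(T(5)))² = (-39 - 193)² = (-232)² = 53824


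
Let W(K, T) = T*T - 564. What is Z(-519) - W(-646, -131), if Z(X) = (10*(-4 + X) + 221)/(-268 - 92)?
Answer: -5969911/360 ≈ -16583.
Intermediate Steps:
Z(X) = -181/360 - X/36 (Z(X) = ((-40 + 10*X) + 221)/(-360) = (181 + 10*X)*(-1/360) = -181/360 - X/36)
W(K, T) = -564 + T² (W(K, T) = T² - 564 = -564 + T²)
Z(-519) - W(-646, -131) = (-181/360 - 1/36*(-519)) - (-564 + (-131)²) = (-181/360 + 173/12) - (-564 + 17161) = 5009/360 - 1*16597 = 5009/360 - 16597 = -5969911/360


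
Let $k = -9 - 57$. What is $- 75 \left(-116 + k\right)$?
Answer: $13650$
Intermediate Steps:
$k = -66$
$- 75 \left(-116 + k\right) = - 75 \left(-116 - 66\right) = \left(-75\right) \left(-182\right) = 13650$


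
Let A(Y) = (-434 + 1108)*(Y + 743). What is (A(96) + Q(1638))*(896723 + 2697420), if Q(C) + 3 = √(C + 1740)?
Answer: 2032426766069 + 3594143*√3378 ≈ 2.0326e+12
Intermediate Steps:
A(Y) = 500782 + 674*Y (A(Y) = 674*(743 + Y) = 500782 + 674*Y)
Q(C) = -3 + √(1740 + C) (Q(C) = -3 + √(C + 1740) = -3 + √(1740 + C))
(A(96) + Q(1638))*(896723 + 2697420) = ((500782 + 674*96) + (-3 + √(1740 + 1638)))*(896723 + 2697420) = ((500782 + 64704) + (-3 + √3378))*3594143 = (565486 + (-3 + √3378))*3594143 = (565483 + √3378)*3594143 = 2032426766069 + 3594143*√3378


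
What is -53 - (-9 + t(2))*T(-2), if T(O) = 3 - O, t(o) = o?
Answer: -18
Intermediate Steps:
-53 - (-9 + t(2))*T(-2) = -53 - (-9 + 2)*(3 - 1*(-2)) = -53 - (-7)*(3 + 2) = -53 - (-7)*5 = -53 - 1*(-35) = -53 + 35 = -18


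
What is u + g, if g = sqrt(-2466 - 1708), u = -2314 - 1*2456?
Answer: -4770 + I*sqrt(4174) ≈ -4770.0 + 64.606*I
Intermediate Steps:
u = -4770 (u = -2314 - 2456 = -4770)
g = I*sqrt(4174) (g = sqrt(-4174) = I*sqrt(4174) ≈ 64.606*I)
u + g = -4770 + I*sqrt(4174)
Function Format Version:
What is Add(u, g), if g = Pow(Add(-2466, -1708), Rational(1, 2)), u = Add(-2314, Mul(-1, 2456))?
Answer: Add(-4770, Mul(I, Pow(4174, Rational(1, 2)))) ≈ Add(-4770.0, Mul(64.606, I))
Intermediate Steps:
u = -4770 (u = Add(-2314, -2456) = -4770)
g = Mul(I, Pow(4174, Rational(1, 2))) (g = Pow(-4174, Rational(1, 2)) = Mul(I, Pow(4174, Rational(1, 2))) ≈ Mul(64.606, I))
Add(u, g) = Add(-4770, Mul(I, Pow(4174, Rational(1, 2))))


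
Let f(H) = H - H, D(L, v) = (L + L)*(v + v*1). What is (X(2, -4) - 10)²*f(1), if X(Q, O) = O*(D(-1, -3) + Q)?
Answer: 0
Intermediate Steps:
D(L, v) = 4*L*v (D(L, v) = (2*L)*(v + v) = (2*L)*(2*v) = 4*L*v)
X(Q, O) = O*(12 + Q) (X(Q, O) = O*(4*(-1)*(-3) + Q) = O*(12 + Q))
f(H) = 0
(X(2, -4) - 10)²*f(1) = (-4*(12 + 2) - 10)²*0 = (-4*14 - 10)²*0 = (-56 - 10)²*0 = (-66)²*0 = 4356*0 = 0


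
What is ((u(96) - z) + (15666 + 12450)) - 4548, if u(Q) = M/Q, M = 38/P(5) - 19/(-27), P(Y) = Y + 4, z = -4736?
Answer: 73364101/2592 ≈ 28304.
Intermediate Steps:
P(Y) = 4 + Y
M = 133/27 (M = 38/(4 + 5) - 19/(-27) = 38/9 - 19*(-1/27) = 38*(1/9) + 19/27 = 38/9 + 19/27 = 133/27 ≈ 4.9259)
u(Q) = 133/(27*Q)
((u(96) - z) + (15666 + 12450)) - 4548 = (((133/27)/96 - 1*(-4736)) + (15666 + 12450)) - 4548 = (((133/27)*(1/96) + 4736) + 28116) - 4548 = ((133/2592 + 4736) + 28116) - 4548 = (12275845/2592 + 28116) - 4548 = 85152517/2592 - 4548 = 73364101/2592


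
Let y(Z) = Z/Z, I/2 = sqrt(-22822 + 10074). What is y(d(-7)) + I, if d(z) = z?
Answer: 1 + 4*I*sqrt(3187) ≈ 1.0 + 225.81*I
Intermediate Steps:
I = 4*I*sqrt(3187) (I = 2*sqrt(-22822 + 10074) = 2*sqrt(-12748) = 2*(2*I*sqrt(3187)) = 4*I*sqrt(3187) ≈ 225.81*I)
y(Z) = 1
y(d(-7)) + I = 1 + 4*I*sqrt(3187)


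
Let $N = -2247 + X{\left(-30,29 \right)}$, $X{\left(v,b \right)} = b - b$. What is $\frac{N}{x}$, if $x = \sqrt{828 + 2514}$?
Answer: $- \frac{749 \sqrt{3342}}{1114} \approx -38.869$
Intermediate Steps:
$X{\left(v,b \right)} = 0$
$N = -2247$ ($N = -2247 + 0 = -2247$)
$x = \sqrt{3342} \approx 57.81$
$\frac{N}{x} = - \frac{2247}{\sqrt{3342}} = - 2247 \frac{\sqrt{3342}}{3342} = - \frac{749 \sqrt{3342}}{1114}$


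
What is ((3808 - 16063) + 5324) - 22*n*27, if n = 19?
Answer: -18217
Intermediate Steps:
((3808 - 16063) + 5324) - 22*n*27 = ((3808 - 16063) + 5324) - 22*19*27 = (-12255 + 5324) - 418*27 = -6931 - 11286 = -18217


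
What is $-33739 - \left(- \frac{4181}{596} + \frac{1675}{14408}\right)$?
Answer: $- \frac{72415804901}{2146792} \approx -33732.0$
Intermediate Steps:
$-33739 - \left(- \frac{4181}{596} + \frac{1675}{14408}\right) = -33739 - - \frac{14810387}{2146792} = -33739 + \left(\frac{4181}{596} - \frac{1675}{14408}\right) = -33739 + \frac{14810387}{2146792} = - \frac{72415804901}{2146792}$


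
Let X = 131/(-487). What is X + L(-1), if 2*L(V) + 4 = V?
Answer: -2697/974 ≈ -2.7690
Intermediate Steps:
L(V) = -2 + V/2
X = -131/487 (X = 131*(-1/487) = -131/487 ≈ -0.26899)
X + L(-1) = -131/487 + (-2 + (½)*(-1)) = -131/487 + (-2 - ½) = -131/487 - 5/2 = -2697/974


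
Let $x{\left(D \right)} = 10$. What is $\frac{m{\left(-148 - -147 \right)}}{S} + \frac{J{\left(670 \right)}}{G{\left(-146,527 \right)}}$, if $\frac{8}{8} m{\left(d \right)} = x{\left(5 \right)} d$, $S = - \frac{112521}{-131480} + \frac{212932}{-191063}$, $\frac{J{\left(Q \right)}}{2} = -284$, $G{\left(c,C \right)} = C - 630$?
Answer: $\frac{29565285474216}{669263052311} \approx 44.176$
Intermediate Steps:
$G{\left(c,C \right)} = -630 + C$
$J{\left(Q \right)} = -568$ ($J{\left(Q \right)} = 2 \left(-284\right) = -568$)
$S = - \frac{6497699537}{25120963240}$ ($S = \left(-112521\right) \left(- \frac{1}{131480}\right) + 212932 \left(- \frac{1}{191063}\right) = \frac{112521}{131480} - \frac{212932}{191063} = - \frac{6497699537}{25120963240} \approx -0.25866$)
$m{\left(d \right)} = 10 d$
$\frac{m{\left(-148 - -147 \right)}}{S} + \frac{J{\left(670 \right)}}{G{\left(-146,527 \right)}} = \frac{10 \left(-148 - -147\right)}{- \frac{6497699537}{25120963240}} - \frac{568}{-630 + 527} = 10 \left(-148 + 147\right) \left(- \frac{25120963240}{6497699537}\right) - \frac{568}{-103} = 10 \left(-1\right) \left(- \frac{25120963240}{6497699537}\right) - - \frac{568}{103} = \left(-10\right) \left(- \frac{25120963240}{6497699537}\right) + \frac{568}{103} = \frac{251209632400}{6497699537} + \frac{568}{103} = \frac{29565285474216}{669263052311}$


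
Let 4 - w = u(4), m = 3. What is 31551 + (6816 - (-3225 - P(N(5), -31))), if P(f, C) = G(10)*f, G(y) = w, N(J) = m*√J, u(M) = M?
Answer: 41592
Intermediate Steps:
w = 0 (w = 4 - 1*4 = 4 - 4 = 0)
N(J) = 3*√J
G(y) = 0
P(f, C) = 0 (P(f, C) = 0*f = 0)
31551 + (6816 - (-3225 - P(N(5), -31))) = 31551 + (6816 - (-3225 - 1*0)) = 31551 + (6816 - (-3225 + 0)) = 31551 + (6816 - 1*(-3225)) = 31551 + (6816 + 3225) = 31551 + 10041 = 41592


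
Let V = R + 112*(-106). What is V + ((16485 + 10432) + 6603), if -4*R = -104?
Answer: 21674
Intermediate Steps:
R = 26 (R = -¼*(-104) = 26)
V = -11846 (V = 26 + 112*(-106) = 26 - 11872 = -11846)
V + ((16485 + 10432) + 6603) = -11846 + ((16485 + 10432) + 6603) = -11846 + (26917 + 6603) = -11846 + 33520 = 21674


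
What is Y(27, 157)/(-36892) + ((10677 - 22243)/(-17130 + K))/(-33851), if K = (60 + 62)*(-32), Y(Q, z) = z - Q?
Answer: -23247386073/6566978297282 ≈ -0.0035400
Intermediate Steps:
K = -3904 (K = 122*(-32) = -3904)
Y(27, 157)/(-36892) + ((10677 - 22243)/(-17130 + K))/(-33851) = (157 - 1*27)/(-36892) + ((10677 - 22243)/(-17130 - 3904))/(-33851) = (157 - 27)*(-1/36892) - 11566/(-21034)*(-1/33851) = 130*(-1/36892) - 11566*(-1/21034)*(-1/33851) = -65/18446 + (5783/10517)*(-1/33851) = -65/18446 - 5783/356010967 = -23247386073/6566978297282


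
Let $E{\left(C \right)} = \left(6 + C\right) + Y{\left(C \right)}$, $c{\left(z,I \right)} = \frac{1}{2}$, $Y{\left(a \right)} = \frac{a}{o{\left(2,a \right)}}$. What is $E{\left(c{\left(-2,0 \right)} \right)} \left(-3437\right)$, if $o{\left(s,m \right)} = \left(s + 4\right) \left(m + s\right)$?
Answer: $- \frac{336826}{15} \approx -22455.0$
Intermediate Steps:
$o{\left(s,m \right)} = \left(4 + s\right) \left(m + s\right)$
$Y{\left(a \right)} = \frac{a}{12 + 6 a}$ ($Y{\left(a \right)} = \frac{a}{2^{2} + 4 a + 4 \cdot 2 + a 2} = \frac{a}{4 + 4 a + 8 + 2 a} = \frac{a}{12 + 6 a}$)
$c{\left(z,I \right)} = \frac{1}{2}$
$E{\left(C \right)} = 6 + C + \frac{C}{6 \left(2 + C\right)}$ ($E{\left(C \right)} = \left(6 + C\right) + \frac{C}{6 \left(2 + C\right)} = 6 + C + \frac{C}{6 \left(2 + C\right)}$)
$E{\left(c{\left(-2,0 \right)} \right)} \left(-3437\right) = \frac{\frac{1}{6} \cdot \frac{1}{2} + \left(2 + \frac{1}{2}\right) \left(6 + \frac{1}{2}\right)}{2 + \frac{1}{2}} \left(-3437\right) = \frac{\frac{1}{12} + \frac{5}{2} \cdot \frac{13}{2}}{\frac{5}{2}} \left(-3437\right) = \frac{2 \left(\frac{1}{12} + \frac{65}{4}\right)}{5} \left(-3437\right) = \frac{2}{5} \cdot \frac{49}{3} \left(-3437\right) = \frac{98}{15} \left(-3437\right) = - \frac{336826}{15}$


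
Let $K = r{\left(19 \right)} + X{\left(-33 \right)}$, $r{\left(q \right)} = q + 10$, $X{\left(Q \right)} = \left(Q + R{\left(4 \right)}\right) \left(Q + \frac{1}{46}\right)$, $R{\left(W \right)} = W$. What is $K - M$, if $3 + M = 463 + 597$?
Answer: $- \frac{3295}{46} \approx -71.63$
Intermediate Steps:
$X{\left(Q \right)} = \left(4 + Q\right) \left(\frac{1}{46} + Q\right)$ ($X{\left(Q \right)} = \left(Q + 4\right) \left(Q + \frac{1}{46}\right) = \left(4 + Q\right) \left(Q + \frac{1}{46}\right) = \left(4 + Q\right) \left(\frac{1}{46} + Q\right)$)
$r{\left(q \right)} = 10 + q$
$M = 1057$ ($M = -3 + \left(463 + 597\right) = -3 + 1060 = 1057$)
$K = \frac{45327}{46}$ ($K = \left(10 + 19\right) + \left(\frac{2}{23} + \left(-33\right)^{2} + \frac{185}{46} \left(-33\right)\right) = 29 + \left(\frac{2}{23} + 1089 - \frac{6105}{46}\right) = 29 + \frac{43993}{46} = \frac{45327}{46} \approx 985.37$)
$K - M = \frac{45327}{46} - 1057 = - \frac{3295}{46}$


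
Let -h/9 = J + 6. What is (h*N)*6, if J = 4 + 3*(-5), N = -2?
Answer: -540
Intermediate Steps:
J = -11 (J = 4 - 15 = -11)
h = 45 (h = -9*(-11 + 6) = -9*(-5) = 45)
(h*N)*6 = (45*(-2))*6 = -90*6 = -540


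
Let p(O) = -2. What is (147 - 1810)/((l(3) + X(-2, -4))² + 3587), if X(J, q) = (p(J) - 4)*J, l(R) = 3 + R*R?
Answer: -1663/4163 ≈ -0.39947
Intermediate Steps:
l(R) = 3 + R²
X(J, q) = -6*J (X(J, q) = (-2 - 4)*J = -6*J)
(147 - 1810)/((l(3) + X(-2, -4))² + 3587) = (147 - 1810)/(((3 + 3²) - 6*(-2))² + 3587) = -1663/(((3 + 9) + 12)² + 3587) = -1663/((12 + 12)² + 3587) = -1663/(24² + 3587) = -1663/(576 + 3587) = -1663/4163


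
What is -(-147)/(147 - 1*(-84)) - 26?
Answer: -279/11 ≈ -25.364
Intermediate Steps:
-(-147)/(147 - 1*(-84)) - 26 = -(-147)/(147 + 84) - 26 = -(-147)/231 - 26 = -147*(-1/231) - 26 = 7/11 - 26 = -279/11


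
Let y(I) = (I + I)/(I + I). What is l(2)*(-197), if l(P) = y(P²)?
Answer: -197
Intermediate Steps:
y(I) = 1 (y(I) = (2*I)/((2*I)) = (2*I)*(1/(2*I)) = 1)
l(P) = 1
l(2)*(-197) = 1*(-197) = -197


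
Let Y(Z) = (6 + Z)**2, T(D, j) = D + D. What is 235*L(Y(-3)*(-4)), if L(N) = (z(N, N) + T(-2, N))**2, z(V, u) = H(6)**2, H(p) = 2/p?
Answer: 287875/81 ≈ 3554.0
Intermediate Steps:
T(D, j) = 2*D
z(V, u) = 1/9 (z(V, u) = (2/6)**2 = (2*(1/6))**2 = (1/3)**2 = 1/9)
L(N) = 1225/81 (L(N) = (1/9 + 2*(-2))**2 = (1/9 - 4)**2 = (-35/9)**2 = 1225/81)
235*L(Y(-3)*(-4)) = 235*(1225/81) = 287875/81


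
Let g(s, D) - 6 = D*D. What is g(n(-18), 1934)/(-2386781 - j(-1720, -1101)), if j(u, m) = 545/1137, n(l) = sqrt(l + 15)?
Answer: -2126395797/1356885271 ≈ -1.5671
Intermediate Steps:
n(l) = sqrt(15 + l)
j(u, m) = 545/1137 (j(u, m) = 545*(1/1137) = 545/1137)
g(s, D) = 6 + D**2 (g(s, D) = 6 + D*D = 6 + D**2)
g(n(-18), 1934)/(-2386781 - j(-1720, -1101)) = (6 + 1934**2)/(-2386781 - 1*545/1137) = (6 + 3740356)/(-2386781 - 545/1137) = 3740362/(-2713770542/1137) = 3740362*(-1137/2713770542) = -2126395797/1356885271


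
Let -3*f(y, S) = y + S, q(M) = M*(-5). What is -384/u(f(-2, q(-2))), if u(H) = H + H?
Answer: 72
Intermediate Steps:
q(M) = -5*M
f(y, S) = -S/3 - y/3 (f(y, S) = -(y + S)/3 = -(S + y)/3 = -S/3 - y/3)
u(H) = 2*H
-384/u(f(-2, q(-2))) = -384*1/(2*(-(-5)*(-2)/3 - 1/3*(-2))) = -384*1/(2*(-1/3*10 + 2/3)) = -384*1/(2*(-10/3 + 2/3)) = -384/(2*(-8/3)) = -384/(-16/3) = -384*(-3/16) = 72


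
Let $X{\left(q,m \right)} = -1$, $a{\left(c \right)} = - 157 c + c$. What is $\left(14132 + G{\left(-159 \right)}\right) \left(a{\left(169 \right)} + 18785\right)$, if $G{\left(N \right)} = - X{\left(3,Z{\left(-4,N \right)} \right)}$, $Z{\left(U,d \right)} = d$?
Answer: $-107114007$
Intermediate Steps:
$a{\left(c \right)} = - 156 c$
$G{\left(N \right)} = 1$ ($G{\left(N \right)} = \left(-1\right) \left(-1\right) = 1$)
$\left(14132 + G{\left(-159 \right)}\right) \left(a{\left(169 \right)} + 18785\right) = \left(14132 + 1\right) \left(\left(-156\right) 169 + 18785\right) = 14133 \left(-26364 + 18785\right) = 14133 \left(-7579\right) = -107114007$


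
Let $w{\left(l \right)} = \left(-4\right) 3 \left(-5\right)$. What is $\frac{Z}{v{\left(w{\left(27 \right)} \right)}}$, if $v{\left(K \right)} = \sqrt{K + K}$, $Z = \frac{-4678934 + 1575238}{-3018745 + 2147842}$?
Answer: $\frac{775924 \sqrt{30}}{13063545} \approx 0.32533$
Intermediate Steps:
$Z = \frac{3103696}{870903}$ ($Z = - \frac{3103696}{-870903} = \left(-3103696\right) \left(- \frac{1}{870903}\right) = \frac{3103696}{870903} \approx 3.5638$)
$w{\left(l \right)} = 60$ ($w{\left(l \right)} = \left(-12\right) \left(-5\right) = 60$)
$v{\left(K \right)} = \sqrt{2} \sqrt{K}$ ($v{\left(K \right)} = \sqrt{2 K} = \sqrt{2} \sqrt{K}$)
$\frac{Z}{v{\left(w{\left(27 \right)} \right)}} = \frac{3103696}{870903 \sqrt{2} \sqrt{60}} = \frac{3103696}{870903 \sqrt{2} \cdot 2 \sqrt{15}} = \frac{3103696}{870903 \cdot 2 \sqrt{30}} = \frac{3103696 \frac{\sqrt{30}}{60}}{870903} = \frac{775924 \sqrt{30}}{13063545}$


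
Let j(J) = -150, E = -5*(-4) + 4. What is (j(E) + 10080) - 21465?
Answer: -11535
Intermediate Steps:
E = 24 (E = 20 + 4 = 24)
(j(E) + 10080) - 21465 = (-150 + 10080) - 21465 = 9930 - 21465 = -11535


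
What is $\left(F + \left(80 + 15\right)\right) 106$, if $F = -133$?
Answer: $-4028$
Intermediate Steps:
$\left(F + \left(80 + 15\right)\right) 106 = \left(-133 + \left(80 + 15\right)\right) 106 = \left(-133 + 95\right) 106 = \left(-38\right) 106 = -4028$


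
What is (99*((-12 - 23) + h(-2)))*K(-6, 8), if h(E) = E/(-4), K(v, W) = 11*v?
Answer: 225423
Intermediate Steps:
h(E) = -E/4 (h(E) = E*(-1/4) = -E/4)
(99*((-12 - 23) + h(-2)))*K(-6, 8) = (99*((-12 - 23) - 1/4*(-2)))*(11*(-6)) = (99*(-35 + 1/2))*(-66) = (99*(-69/2))*(-66) = -6831/2*(-66) = 225423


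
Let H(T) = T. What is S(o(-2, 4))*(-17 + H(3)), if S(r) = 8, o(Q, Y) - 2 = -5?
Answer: -112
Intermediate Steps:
o(Q, Y) = -3 (o(Q, Y) = 2 - 5 = -3)
S(o(-2, 4))*(-17 + H(3)) = 8*(-17 + 3) = 8*(-14) = -112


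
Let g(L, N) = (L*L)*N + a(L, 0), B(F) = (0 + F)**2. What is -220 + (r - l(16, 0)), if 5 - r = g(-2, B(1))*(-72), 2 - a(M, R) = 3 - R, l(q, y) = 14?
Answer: -13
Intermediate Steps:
a(M, R) = -1 + R (a(M, R) = 2 - (3 - R) = 2 + (-3 + R) = -1 + R)
B(F) = F**2
g(L, N) = -1 + N*L**2 (g(L, N) = (L*L)*N + (-1 + 0) = L**2*N - 1 = N*L**2 - 1 = -1 + N*L**2)
r = 221 (r = 5 - (-1 + 1**2*(-2)**2)*(-72) = 5 - (-1 + 1*4)*(-72) = 5 - (-1 + 4)*(-72) = 5 - 3*(-72) = 5 - 1*(-216) = 5 + 216 = 221)
-220 + (r - l(16, 0)) = -220 + (221 - 1*14) = -220 + (221 - 14) = -220 + 207 = -13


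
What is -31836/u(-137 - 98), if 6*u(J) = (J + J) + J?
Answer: 63672/235 ≈ 270.94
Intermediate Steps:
u(J) = J/2 (u(J) = ((J + J) + J)/6 = (2*J + J)/6 = (3*J)/6 = J/2)
-31836/u(-137 - 98) = -31836*2/(-137 - 98) = -31836/((½)*(-235)) = -31836/(-235/2) = -31836*(-2/235) = 63672/235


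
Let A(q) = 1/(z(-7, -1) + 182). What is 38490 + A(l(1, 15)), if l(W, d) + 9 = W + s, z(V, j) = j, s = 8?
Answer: 6966691/181 ≈ 38490.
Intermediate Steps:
l(W, d) = -1 + W (l(W, d) = -9 + (W + 8) = -9 + (8 + W) = -1 + W)
A(q) = 1/181 (A(q) = 1/(-1 + 182) = 1/181)
38490 + A(l(1, 15)) = 38490 + 1/181 = 6966691/181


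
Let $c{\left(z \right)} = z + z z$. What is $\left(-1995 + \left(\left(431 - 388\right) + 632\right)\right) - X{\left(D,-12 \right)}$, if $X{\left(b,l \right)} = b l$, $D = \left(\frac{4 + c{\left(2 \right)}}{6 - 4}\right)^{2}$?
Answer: $-1020$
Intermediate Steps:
$c{\left(z \right)} = z + z^{2}$
$D = 25$ ($D = \left(\frac{4 + 2 \left(1 + 2\right)}{6 - 4}\right)^{2} = \left(\frac{4 + 2 \cdot 3}{2}\right)^{2} = \left(\left(4 + 6\right) \frac{1}{2}\right)^{2} = \left(10 \cdot \frac{1}{2}\right)^{2} = 5^{2} = 25$)
$\left(-1995 + \left(\left(431 - 388\right) + 632\right)\right) - X{\left(D,-12 \right)} = \left(-1995 + \left(\left(431 - 388\right) + 632\right)\right) - 25 \left(-12\right) = \left(-1995 + \left(43 + 632\right)\right) - -300 = \left(-1995 + 675\right) + 300 = -1320 + 300 = -1020$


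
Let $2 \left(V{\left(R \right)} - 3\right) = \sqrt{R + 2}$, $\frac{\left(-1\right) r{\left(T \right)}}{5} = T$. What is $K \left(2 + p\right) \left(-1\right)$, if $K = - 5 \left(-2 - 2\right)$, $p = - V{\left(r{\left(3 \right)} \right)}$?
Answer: $20 + 10 i \sqrt{13} \approx 20.0 + 36.056 i$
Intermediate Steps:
$r{\left(T \right)} = - 5 T$
$V{\left(R \right)} = 3 + \frac{\sqrt{2 + R}}{2}$ ($V{\left(R \right)} = 3 + \frac{\sqrt{R + 2}}{2} = 3 + \frac{\sqrt{2 + R}}{2}$)
$p = -3 - \frac{i \sqrt{13}}{2}$ ($p = - (3 + \frac{\sqrt{2 - 15}}{2}) = - (3 + \frac{\sqrt{-13}}{2}) = - (3 + \frac{i \sqrt{13}}{2}) = -3 - \frac{i \sqrt{13}}{2} \approx -3.0 - 1.8028 i$)
$K = 20$ ($K = \left(-5\right) \left(-4\right) = 20$)
$K \left(2 + p\right) \left(-1\right) = 20 \left(2 - \left(3 + \frac{i \sqrt{13}}{2}\right)\right) \left(-1\right) = 20 \left(-1 - \frac{i \sqrt{13}}{2}\right) \left(-1\right) = 20 \left(1 + \frac{i \sqrt{13}}{2}\right) = 20 + 10 i \sqrt{13}$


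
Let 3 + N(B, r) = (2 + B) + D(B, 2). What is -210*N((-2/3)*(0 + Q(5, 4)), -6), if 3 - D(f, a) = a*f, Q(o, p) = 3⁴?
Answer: -11760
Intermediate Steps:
Q(o, p) = 81
D(f, a) = 3 - a*f
N(B, r) = 2 - B (N(B, r) = -3 + ((2 + B) + (3 - 1*2*B)) = -3 + ((2 + B) + (3 - 2*B)) = -3 + (5 - B) = 2 - B)
-210*N((-2/3)*(0 + Q(5, 4)), -6) = -210*(2 - (-2/3)*(0 + 81)) = -210*(2 - (-2*⅓)*81) = -210*(2 - (-2)*81/3) = -210*(2 - 1*(-54)) = -210*(2 + 54) = -210*56 = -11760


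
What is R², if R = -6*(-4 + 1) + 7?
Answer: 625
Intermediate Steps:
R = 25 (R = -6*(-3) + 7 = 18 + 7 = 25)
R² = 25² = 625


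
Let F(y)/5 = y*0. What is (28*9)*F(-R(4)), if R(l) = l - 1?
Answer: 0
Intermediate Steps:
R(l) = -1 + l
F(y) = 0 (F(y) = 5*(y*0) = 5*0 = 0)
(28*9)*F(-R(4)) = (28*9)*0 = 252*0 = 0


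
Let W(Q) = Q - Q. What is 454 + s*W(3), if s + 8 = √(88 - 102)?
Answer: 454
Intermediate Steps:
W(Q) = 0
s = -8 + I*√14 (s = -8 + √(88 - 102) = -8 + √(-14) = -8 + I*√14 ≈ -8.0 + 3.7417*I)
454 + s*W(3) = 454 + (-8 + I*√14)*0 = 454 + 0 = 454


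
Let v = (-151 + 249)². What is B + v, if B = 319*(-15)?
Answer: 4819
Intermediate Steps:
B = -4785
v = 9604 (v = 98² = 9604)
B + v = -4785 + 9604 = 4819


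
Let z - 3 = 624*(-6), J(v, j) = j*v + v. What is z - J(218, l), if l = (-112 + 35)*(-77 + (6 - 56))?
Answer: -2135781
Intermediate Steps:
l = 9779 (l = -77*(-77 - 50) = -77*(-127) = 9779)
J(v, j) = v + j*v
z = -3741 (z = 3 + 624*(-6) = 3 - 3744 = -3741)
z - J(218, l) = -3741 - 218*(1 + 9779) = -3741 - 218*9780 = -3741 - 1*2132040 = -3741 - 2132040 = -2135781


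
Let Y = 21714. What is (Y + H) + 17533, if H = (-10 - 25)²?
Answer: 40472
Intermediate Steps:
H = 1225 (H = (-35)² = 1225)
(Y + H) + 17533 = (21714 + 1225) + 17533 = 22939 + 17533 = 40472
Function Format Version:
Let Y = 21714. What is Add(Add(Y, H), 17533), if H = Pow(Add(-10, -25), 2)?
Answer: 40472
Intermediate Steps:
H = 1225 (H = Pow(-35, 2) = 1225)
Add(Add(Y, H), 17533) = Add(Add(21714, 1225), 17533) = Add(22939, 17533) = 40472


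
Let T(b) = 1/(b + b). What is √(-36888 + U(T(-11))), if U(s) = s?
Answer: I*√17853814/22 ≈ 192.06*I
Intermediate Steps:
T(b) = 1/(2*b)
√(-36888 + U(T(-11))) = √(-36888 + (½)/(-11)) = √(-36888 + (½)*(-1/11)) = √(-36888 - 1/22) = √(-811537/22) = I*√17853814/22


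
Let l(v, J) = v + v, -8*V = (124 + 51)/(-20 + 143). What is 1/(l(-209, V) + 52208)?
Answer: 1/51790 ≈ 1.9309e-5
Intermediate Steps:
V = -175/984 (V = -(124 + 51)/(8*(-20 + 143)) = -175/(8*123) = -1/8*175/123 = -175/984 ≈ -0.17785)
l(v, J) = 2*v
1/(l(-209, V) + 52208) = 1/(2*(-209) + 52208) = 1/(-418 + 52208) = 1/51790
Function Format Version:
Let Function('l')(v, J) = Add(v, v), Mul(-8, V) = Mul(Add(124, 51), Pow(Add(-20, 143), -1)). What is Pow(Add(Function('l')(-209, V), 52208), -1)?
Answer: Rational(1, 51790) ≈ 1.9309e-5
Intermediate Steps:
V = Rational(-175, 984) (V = Mul(Rational(-1, 8), Mul(Add(124, 51), Pow(Add(-20, 143), -1))) = Mul(Rational(-1, 8), Mul(175, Pow(123, -1))) = Mul(Rational(-1, 8), Mul(175, Rational(1, 123))) = Mul(Rational(-1, 8), Rational(175, 123)) = Rational(-175, 984) ≈ -0.17785)
Function('l')(v, J) = Mul(2, v)
Pow(Add(Function('l')(-209, V), 52208), -1) = Pow(Add(Mul(2, -209), 52208), -1) = Pow(Add(-418, 52208), -1) = Pow(51790, -1) = Rational(1, 51790)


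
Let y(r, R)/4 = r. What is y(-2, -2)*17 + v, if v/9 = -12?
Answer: -244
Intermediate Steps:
v = -108 (v = 9*(-12) = -108)
y(r, R) = 4*r
y(-2, -2)*17 + v = (4*(-2))*17 - 108 = -8*17 - 108 = -136 - 108 = -244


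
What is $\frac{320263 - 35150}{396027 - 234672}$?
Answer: $\frac{285113}{161355} \approx 1.767$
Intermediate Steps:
$\frac{320263 - 35150}{396027 - 234672} = \frac{320263 + \left(-184941 + 149791\right)}{161355} = \left(320263 - 35150\right) \frac{1}{161355} = 285113 \cdot \frac{1}{161355} = \frac{285113}{161355}$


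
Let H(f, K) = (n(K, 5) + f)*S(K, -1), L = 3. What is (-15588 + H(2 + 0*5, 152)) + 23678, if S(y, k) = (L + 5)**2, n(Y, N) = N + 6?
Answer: 8922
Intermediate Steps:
n(Y, N) = 6 + N
S(y, k) = 64 (S(y, k) = (3 + 5)**2 = 8**2 = 64)
H(f, K) = 704 + 64*f (H(f, K) = ((6 + 5) + f)*64 = (11 + f)*64 = 704 + 64*f)
(-15588 + H(2 + 0*5, 152)) + 23678 = (-15588 + (704 + 64*(2 + 0*5))) + 23678 = (-15588 + (704 + 64*(2 + 0))) + 23678 = (-15588 + (704 + 64*2)) + 23678 = (-15588 + (704 + 128)) + 23678 = (-15588 + 832) + 23678 = -14756 + 23678 = 8922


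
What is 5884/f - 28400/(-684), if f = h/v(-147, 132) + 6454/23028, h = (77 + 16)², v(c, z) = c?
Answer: -333102795604/5649282369 ≈ -58.964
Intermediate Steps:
h = 8649 (h = 93² = 8649)
f = -33036739/564186 (f = 8649/(-147) + 6454/23028 = 8649*(-1/147) + 6454*(1/23028) = -2883/49 + 3227/11514 = -33036739/564186 ≈ -58.556)
5884/f - 28400/(-684) = 5884/(-33036739/564186) - 28400/(-684) = 5884*(-564186/33036739) - 28400*(-1/684) = -3319670424/33036739 + 7100/171 = -333102795604/5649282369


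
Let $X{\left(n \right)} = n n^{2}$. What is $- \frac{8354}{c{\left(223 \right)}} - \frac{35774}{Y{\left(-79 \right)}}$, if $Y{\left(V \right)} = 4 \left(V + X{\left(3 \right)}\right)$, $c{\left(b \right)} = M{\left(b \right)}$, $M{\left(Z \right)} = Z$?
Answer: $\frac{3119985}{23192} \approx 134.53$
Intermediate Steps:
$X{\left(n \right)} = n^{3}$
$c{\left(b \right)} = b$
$Y{\left(V \right)} = 108 + 4 V$ ($Y{\left(V \right)} = 4 \left(V + 3^{3}\right) = 4 \left(V + 27\right) = 4 \left(27 + V\right) = 108 + 4 V$)
$- \frac{8354}{c{\left(223 \right)}} - \frac{35774}{Y{\left(-79 \right)}} = - \frac{8354}{223} - \frac{35774}{108 + 4 \left(-79\right)} = \left(-8354\right) \frac{1}{223} - \frac{35774}{108 - 316} = - \frac{8354}{223} - \frac{35774}{-208} = - \frac{8354}{223} - - \frac{17887}{104} = - \frac{8354}{223} + \frac{17887}{104} = \frac{3119985}{23192}$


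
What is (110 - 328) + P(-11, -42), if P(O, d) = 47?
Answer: -171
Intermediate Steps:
(110 - 328) + P(-11, -42) = (110 - 328) + 47 = -218 + 47 = -171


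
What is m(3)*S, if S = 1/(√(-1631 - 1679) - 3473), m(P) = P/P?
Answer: -3473/12065039 - I*√3310/12065039 ≈ -0.00028786 - 4.7685e-6*I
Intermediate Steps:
m(P) = 1
S = 1/(-3473 + I*√3310) (S = 1/(√(-3310) - 3473) = 1/(I*√3310 - 3473) = 1/(-3473 + I*√3310) ≈ -0.00028786 - 4.769e-6*I)
m(3)*S = 1*(-3473/12065039 - I*√3310/12065039) = -3473/12065039 - I*√3310/12065039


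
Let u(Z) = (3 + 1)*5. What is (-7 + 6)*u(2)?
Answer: -20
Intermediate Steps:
u(Z) = 20 (u(Z) = 4*5 = 20)
(-7 + 6)*u(2) = (-7 + 6)*20 = -1*20 = -20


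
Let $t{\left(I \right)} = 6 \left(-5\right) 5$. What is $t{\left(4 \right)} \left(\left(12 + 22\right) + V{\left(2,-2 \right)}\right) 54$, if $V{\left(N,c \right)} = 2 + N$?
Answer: $-307800$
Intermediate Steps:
$t{\left(I \right)} = -150$ ($t{\left(I \right)} = \left(-30\right) 5 = -150$)
$t{\left(4 \right)} \left(\left(12 + 22\right) + V{\left(2,-2 \right)}\right) 54 = - 150 \left(\left(12 + 22\right) + \left(2 + 2\right)\right) 54 = - 150 \left(34 + 4\right) 54 = \left(-150\right) 38 \cdot 54 = \left(-5700\right) 54 = -307800$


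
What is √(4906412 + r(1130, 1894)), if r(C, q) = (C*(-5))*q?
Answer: 8*I*√90542 ≈ 2407.2*I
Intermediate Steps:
r(C, q) = -5*C*q (r(C, q) = (-5*C)*q = -5*C*q)
√(4906412 + r(1130, 1894)) = √(4906412 - 5*1130*1894) = √(4906412 - 10701100) = √(-5794688) = 8*I*√90542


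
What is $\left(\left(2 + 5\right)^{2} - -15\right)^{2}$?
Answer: $4096$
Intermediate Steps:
$\left(\left(2 + 5\right)^{2} - -15\right)^{2} = \left(7^{2} + 15\right)^{2} = \left(49 + 15\right)^{2} = 64^{2} = 4096$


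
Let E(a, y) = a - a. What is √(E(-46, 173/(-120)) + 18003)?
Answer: √18003 ≈ 134.18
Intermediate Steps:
E(a, y) = 0
√(E(-46, 173/(-120)) + 18003) = √(0 + 18003) = √18003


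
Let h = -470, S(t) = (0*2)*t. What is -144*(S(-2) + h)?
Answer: 67680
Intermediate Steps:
S(t) = 0 (S(t) = 0*t = 0)
-144*(S(-2) + h) = -144*(0 - 470) = -144*(-470) = 67680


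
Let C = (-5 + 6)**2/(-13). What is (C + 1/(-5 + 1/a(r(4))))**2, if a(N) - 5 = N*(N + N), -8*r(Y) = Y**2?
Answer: 54289/692224 ≈ 0.078427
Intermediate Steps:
r(Y) = -Y**2/8
a(N) = 5 + 2*N**2 (a(N) = 5 + N*(N + N) = 5 + N*(2*N) = 5 + 2*N**2)
C = -1/13 (C = 1**2*(-1/13) = 1*(-1/13) = -1/13 ≈ -0.076923)
(C + 1/(-5 + 1/a(r(4))))**2 = (-1/13 + 1/(-5 + 1/(5 + 2*(-1/8*4**2)**2)))**2 = (-1/13 + 1/(-5 + 1/(5 + 2*(-1/8*16)**2)))**2 = (-1/13 + 1/(-5 + 1/(5 + 2*(-2)**2)))**2 = (-1/13 + 1/(-5 + 1/(5 + 2*4)))**2 = (-1/13 + 1/(-5 + 1/(5 + 8)))**2 = (-1/13 + 1/(-5 + 1/13))**2 = (-1/13 + 1/(-64/13))**2 = (-1/13 - 13/64)**2 = (-233/832)**2 = 54289/692224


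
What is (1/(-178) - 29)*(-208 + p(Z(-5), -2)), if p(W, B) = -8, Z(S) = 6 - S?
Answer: 557604/89 ≈ 6265.2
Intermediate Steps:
(1/(-178) - 29)*(-208 + p(Z(-5), -2)) = (1/(-178) - 29)*(-208 - 8) = (-1/178 - 29)*(-216) = -5163/178*(-216) = 557604/89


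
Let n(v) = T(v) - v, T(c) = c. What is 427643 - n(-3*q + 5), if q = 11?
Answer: 427643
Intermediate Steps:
n(v) = 0 (n(v) = v - v = 0)
427643 - n(-3*q + 5) = 427643 - 1*0 = 427643 + 0 = 427643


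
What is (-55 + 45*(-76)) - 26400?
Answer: -29875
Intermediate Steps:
(-55 + 45*(-76)) - 26400 = (-55 - 3420) - 26400 = -3475 - 26400 = -29875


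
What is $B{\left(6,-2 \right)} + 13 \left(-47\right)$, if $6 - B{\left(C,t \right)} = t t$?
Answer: $-609$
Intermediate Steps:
$B{\left(C,t \right)} = 6 - t^{2}$ ($B{\left(C,t \right)} = 6 - t t = 6 - t^{2}$)
$B{\left(6,-2 \right)} + 13 \left(-47\right) = \left(6 - \left(-2\right)^{2}\right) + 13 \left(-47\right) = \left(6 - 4\right) - 611 = 2 - 611 = -609$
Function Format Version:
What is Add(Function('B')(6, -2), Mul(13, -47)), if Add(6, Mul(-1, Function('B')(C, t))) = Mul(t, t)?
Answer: -609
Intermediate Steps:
Function('B')(C, t) = Add(6, Mul(-1, Pow(t, 2))) (Function('B')(C, t) = Add(6, Mul(-1, Mul(t, t))) = Add(6, Mul(-1, Pow(t, 2))))
Add(Function('B')(6, -2), Mul(13, -47)) = Add(Add(6, Mul(-1, Pow(-2, 2))), Mul(13, -47)) = Add(Add(6, Mul(-1, 4)), -611) = Add(Add(6, -4), -611) = Add(2, -611) = -609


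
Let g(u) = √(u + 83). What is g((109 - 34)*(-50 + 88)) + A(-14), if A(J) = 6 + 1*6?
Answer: 12 + √2933 ≈ 66.157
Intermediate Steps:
g(u) = √(83 + u)
A(J) = 12 (A(J) = 6 + 6 = 12)
g((109 - 34)*(-50 + 88)) + A(-14) = √(83 + (109 - 34)*(-50 + 88)) + 12 = √(83 + 75*38) + 12 = √(83 + 2850) + 12 = √2933 + 12 = 12 + √2933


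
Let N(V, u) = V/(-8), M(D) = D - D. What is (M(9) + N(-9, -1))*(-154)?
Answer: -693/4 ≈ -173.25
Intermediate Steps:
M(D) = 0
N(V, u) = -V/8 (N(V, u) = V*(-⅛) = -V/8)
(M(9) + N(-9, -1))*(-154) = (0 - ⅛*(-9))*(-154) = (0 + 9/8)*(-154) = (9/8)*(-154) = -693/4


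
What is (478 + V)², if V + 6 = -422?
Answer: 2500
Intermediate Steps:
V = -428 (V = -6 - 422 = -428)
(478 + V)² = (478 - 428)² = 50² = 2500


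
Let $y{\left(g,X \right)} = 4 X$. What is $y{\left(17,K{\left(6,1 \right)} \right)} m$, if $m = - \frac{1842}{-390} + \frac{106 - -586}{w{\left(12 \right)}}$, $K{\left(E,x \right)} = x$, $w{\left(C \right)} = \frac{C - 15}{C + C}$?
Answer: $- \frac{1438132}{65} \approx -22125.0$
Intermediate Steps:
$w{\left(C \right)} = \frac{-15 + C}{2 C}$
$m = - \frac{359533}{65}$ ($m = - \frac{1842}{-390} + \frac{106 - -586}{\frac{1}{2} \cdot \frac{1}{12} \left(-15 + 12\right)} = \left(-1842\right) \left(- \frac{1}{390}\right) + \frac{106 + 586}{\frac{1}{2} \cdot \frac{1}{12} \left(-3\right)} = \frac{307}{65} + \frac{692}{- \frac{1}{8}} = \frac{307}{65} + 692 \left(-8\right) = \frac{307}{65} - 5536 = - \frac{359533}{65} \approx -5531.3$)
$y{\left(17,K{\left(6,1 \right)} \right)} m = 4 \cdot 1 \left(- \frac{359533}{65}\right) = 4 \left(- \frac{359533}{65}\right) = - \frac{1438132}{65}$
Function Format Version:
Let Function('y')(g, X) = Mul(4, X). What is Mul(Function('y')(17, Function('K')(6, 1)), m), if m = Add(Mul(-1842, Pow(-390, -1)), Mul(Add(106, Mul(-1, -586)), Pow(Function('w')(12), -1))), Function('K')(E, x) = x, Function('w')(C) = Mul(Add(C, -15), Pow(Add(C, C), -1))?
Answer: Rational(-1438132, 65) ≈ -22125.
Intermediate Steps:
Function('w')(C) = Mul(Rational(1, 2), Pow(C, -1), Add(-15, C)) (Function('w')(C) = Mul(Add(-15, C), Pow(Mul(2, C), -1)) = Mul(Add(-15, C), Mul(Rational(1, 2), Pow(C, -1))) = Mul(Rational(1, 2), Pow(C, -1), Add(-15, C)))
m = Rational(-359533, 65) (m = Add(Mul(-1842, Pow(-390, -1)), Mul(Add(106, Mul(-1, -586)), Pow(Mul(Rational(1, 2), Pow(12, -1), Add(-15, 12)), -1))) = Add(Mul(-1842, Rational(-1, 390)), Mul(Add(106, 586), Pow(Mul(Rational(1, 2), Rational(1, 12), -3), -1))) = Add(Rational(307, 65), Mul(692, Pow(Rational(-1, 8), -1))) = Add(Rational(307, 65), Mul(692, -8)) = Add(Rational(307, 65), -5536) = Rational(-359533, 65) ≈ -5531.3)
Mul(Function('y')(17, Function('K')(6, 1)), m) = Mul(Mul(4, 1), Rational(-359533, 65)) = Mul(4, Rational(-359533, 65)) = Rational(-1438132, 65)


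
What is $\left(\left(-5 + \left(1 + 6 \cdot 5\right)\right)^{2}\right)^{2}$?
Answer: $456976$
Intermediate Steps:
$\left(\left(-5 + \left(1 + 6 \cdot 5\right)\right)^{2}\right)^{2} = \left(\left(-5 + \left(1 + 30\right)\right)^{2}\right)^{2} = \left(\left(-5 + 31\right)^{2}\right)^{2} = \left(26^{2}\right)^{2} = 676^{2} = 456976$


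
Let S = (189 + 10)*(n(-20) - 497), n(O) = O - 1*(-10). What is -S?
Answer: 100893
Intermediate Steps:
n(O) = 10 + O (n(O) = O + 10 = 10 + O)
S = -100893 (S = (189 + 10)*((10 - 20) - 497) = 199*(-10 - 497) = 199*(-507) = -100893)
-S = -1*(-100893) = 100893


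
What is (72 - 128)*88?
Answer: -4928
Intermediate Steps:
(72 - 128)*88 = -56*88 = -4928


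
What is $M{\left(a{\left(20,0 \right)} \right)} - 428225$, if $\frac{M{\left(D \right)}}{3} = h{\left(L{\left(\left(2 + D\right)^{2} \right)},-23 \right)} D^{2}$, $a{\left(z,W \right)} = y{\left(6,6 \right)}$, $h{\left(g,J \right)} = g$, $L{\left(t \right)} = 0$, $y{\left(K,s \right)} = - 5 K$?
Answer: $-428225$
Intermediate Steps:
$a{\left(z,W \right)} = -30$ ($a{\left(z,W \right)} = \left(-5\right) 6 = -30$)
$M{\left(D \right)} = 0$ ($M{\left(D \right)} = 3 \cdot 0 D^{2} = 3 \cdot 0 = 0$)
$M{\left(a{\left(20,0 \right)} \right)} - 428225 = 0 - 428225 = -428225$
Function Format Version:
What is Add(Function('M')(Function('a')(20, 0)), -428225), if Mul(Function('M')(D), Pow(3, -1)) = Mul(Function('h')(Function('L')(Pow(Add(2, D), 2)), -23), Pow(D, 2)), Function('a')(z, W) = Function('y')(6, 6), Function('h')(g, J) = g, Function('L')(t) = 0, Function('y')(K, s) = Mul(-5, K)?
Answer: -428225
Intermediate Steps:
Function('a')(z, W) = -30 (Function('a')(z, W) = Mul(-5, 6) = -30)
Function('M')(D) = 0 (Function('M')(D) = Mul(3, Mul(0, Pow(D, 2))) = Mul(3, 0) = 0)
Add(Function('M')(Function('a')(20, 0)), -428225) = Add(0, -428225) = -428225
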